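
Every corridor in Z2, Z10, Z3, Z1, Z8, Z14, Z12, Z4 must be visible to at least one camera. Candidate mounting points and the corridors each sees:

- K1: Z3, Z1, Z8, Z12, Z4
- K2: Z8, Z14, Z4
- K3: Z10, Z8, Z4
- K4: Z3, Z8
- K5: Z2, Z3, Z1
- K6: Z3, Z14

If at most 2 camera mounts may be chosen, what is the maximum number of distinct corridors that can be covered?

Choosing K1, K2 covers {Z3, Z1, Z8, Z14, Z12, Z4} — 6 corridors.
No choice of 2 camera mounts does better; here Z2, Z10 are left uncovered.

6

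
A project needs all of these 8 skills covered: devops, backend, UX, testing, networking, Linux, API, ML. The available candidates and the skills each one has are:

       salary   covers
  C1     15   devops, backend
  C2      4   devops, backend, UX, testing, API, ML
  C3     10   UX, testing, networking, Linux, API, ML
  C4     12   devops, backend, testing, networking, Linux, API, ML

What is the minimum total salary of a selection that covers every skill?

C2, C3 cover every skill at salary 4 + 10 = 14.
Any cover uses at least 2 candidates; among all covering selections none totals below 14.

14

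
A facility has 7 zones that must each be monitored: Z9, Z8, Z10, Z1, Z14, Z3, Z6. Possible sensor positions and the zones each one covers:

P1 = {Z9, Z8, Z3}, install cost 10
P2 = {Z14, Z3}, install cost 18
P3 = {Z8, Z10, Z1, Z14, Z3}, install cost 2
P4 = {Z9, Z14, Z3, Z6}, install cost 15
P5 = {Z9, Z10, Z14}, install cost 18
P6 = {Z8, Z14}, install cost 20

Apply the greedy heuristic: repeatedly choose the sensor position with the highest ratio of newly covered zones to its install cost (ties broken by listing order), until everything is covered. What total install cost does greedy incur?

Pick 1: P3 adds 5 new (Z8, Z10, Z1, Z14, Z3) at install cost 2 (ratio 5/2).
Pick 2: P4 adds 2 new (Z9, Z6) at install cost 15 (ratio 2/15).
Greedy total install cost: 2 + 15 = 17.

17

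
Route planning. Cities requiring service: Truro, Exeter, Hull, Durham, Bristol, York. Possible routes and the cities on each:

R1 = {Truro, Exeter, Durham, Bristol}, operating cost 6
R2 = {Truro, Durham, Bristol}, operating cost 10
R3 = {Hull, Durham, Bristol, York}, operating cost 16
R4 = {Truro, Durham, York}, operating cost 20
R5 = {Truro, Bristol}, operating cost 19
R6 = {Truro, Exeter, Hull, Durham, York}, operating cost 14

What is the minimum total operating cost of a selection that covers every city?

R1, R6 cover every city at operating cost 6 + 14 = 20.
Any cover uses at least 2 routes; among all covering selections none totals below 20.

20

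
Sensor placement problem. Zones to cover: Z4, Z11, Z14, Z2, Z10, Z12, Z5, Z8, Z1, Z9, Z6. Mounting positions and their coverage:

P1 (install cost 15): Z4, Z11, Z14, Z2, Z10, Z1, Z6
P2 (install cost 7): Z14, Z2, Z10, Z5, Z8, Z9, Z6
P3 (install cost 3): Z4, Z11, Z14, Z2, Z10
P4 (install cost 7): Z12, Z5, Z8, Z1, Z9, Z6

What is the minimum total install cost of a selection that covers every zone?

10

P3, P4 cover every zone at install cost 3 + 7 = 10.
Any cover uses at least 2 sensor positions; among all covering selections none totals below 10.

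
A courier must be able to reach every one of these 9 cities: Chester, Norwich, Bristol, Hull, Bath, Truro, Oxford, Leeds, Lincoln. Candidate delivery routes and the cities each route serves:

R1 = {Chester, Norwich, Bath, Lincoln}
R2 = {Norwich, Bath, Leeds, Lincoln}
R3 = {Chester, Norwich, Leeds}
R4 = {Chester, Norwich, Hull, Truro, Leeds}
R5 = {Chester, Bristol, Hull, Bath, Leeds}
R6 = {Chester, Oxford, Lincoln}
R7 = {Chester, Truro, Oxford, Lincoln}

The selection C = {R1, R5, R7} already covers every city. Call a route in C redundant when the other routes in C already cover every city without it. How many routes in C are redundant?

0

Drop R1: Norwich uncovered — not redundant.
Drop R5: Bristol, Hull, Leeds uncovered — not redundant.
Drop R7: Truro, Oxford uncovered — not redundant.
None of the routes in C is redundant.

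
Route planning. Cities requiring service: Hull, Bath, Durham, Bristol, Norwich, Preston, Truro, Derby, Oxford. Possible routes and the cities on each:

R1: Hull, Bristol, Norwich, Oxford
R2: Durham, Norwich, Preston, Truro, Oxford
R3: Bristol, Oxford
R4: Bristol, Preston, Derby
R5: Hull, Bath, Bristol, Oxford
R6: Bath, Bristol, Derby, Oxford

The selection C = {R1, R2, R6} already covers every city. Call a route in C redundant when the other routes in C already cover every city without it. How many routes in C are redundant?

Drop R1: Hull uncovered — not redundant.
Drop R2: Durham, Preston, Truro uncovered — not redundant.
Drop R6: Bath, Derby uncovered — not redundant.
None of the routes in C is redundant.

0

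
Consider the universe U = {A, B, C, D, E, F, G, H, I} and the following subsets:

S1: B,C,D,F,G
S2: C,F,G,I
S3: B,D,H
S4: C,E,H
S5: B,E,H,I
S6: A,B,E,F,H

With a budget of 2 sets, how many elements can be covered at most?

8

Choosing S1, S5 covers {B, C, D, E, F, G, H, I} — 8 elements.
No choice of 2 sets does better; here A is left uncovered.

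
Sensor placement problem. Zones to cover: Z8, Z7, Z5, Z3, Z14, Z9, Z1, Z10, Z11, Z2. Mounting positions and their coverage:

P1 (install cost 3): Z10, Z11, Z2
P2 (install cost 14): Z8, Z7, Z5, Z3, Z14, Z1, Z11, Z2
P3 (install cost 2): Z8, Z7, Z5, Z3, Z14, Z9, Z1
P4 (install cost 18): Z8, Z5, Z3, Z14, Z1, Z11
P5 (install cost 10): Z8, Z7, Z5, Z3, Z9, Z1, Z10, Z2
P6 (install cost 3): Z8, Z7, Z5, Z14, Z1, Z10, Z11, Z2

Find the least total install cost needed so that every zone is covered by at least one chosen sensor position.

P1, P3 cover every zone at install cost 3 + 2 = 5.
Any cover uses at least 2 sensor positions; among all covering selections none totals below 5.

5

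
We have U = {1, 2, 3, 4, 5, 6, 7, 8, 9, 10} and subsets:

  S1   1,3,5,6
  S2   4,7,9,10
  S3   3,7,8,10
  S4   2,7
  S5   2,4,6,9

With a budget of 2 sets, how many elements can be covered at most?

8

Choosing S1, S2 covers {1, 3, 4, 5, 6, 7, 9, 10} — 8 elements.
No choice of 2 sets does better; here 2, 8 are left uncovered.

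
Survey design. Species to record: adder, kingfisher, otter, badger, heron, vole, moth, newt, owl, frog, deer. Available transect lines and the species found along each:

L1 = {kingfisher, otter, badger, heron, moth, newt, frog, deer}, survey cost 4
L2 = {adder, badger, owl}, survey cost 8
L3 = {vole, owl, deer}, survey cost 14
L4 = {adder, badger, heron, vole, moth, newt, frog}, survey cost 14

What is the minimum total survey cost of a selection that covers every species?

26

L1, L2, L3 cover every species at survey cost 4 + 8 + 14 = 26.
Any cover uses at least 3 transects; among all covering selections none totals below 26.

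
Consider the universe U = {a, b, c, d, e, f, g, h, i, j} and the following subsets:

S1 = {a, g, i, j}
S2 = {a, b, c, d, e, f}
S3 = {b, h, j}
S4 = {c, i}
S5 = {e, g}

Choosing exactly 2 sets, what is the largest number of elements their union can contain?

9

Choosing S1, S2 covers {a, b, c, d, e, f, g, i, j} — 9 elements.
No choice of 2 sets does better; here h is left uncovered.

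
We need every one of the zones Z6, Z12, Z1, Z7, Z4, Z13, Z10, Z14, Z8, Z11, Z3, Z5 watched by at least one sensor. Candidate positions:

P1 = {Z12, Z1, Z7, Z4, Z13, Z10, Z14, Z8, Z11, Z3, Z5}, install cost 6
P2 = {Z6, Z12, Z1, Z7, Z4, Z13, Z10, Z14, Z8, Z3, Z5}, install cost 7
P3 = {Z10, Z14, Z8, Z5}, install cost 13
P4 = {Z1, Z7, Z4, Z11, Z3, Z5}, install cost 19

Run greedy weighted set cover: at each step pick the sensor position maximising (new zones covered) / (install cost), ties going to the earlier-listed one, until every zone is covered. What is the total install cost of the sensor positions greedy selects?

13

Pick 1: P1 adds 11 new (Z12, Z1, Z7, Z4, Z13, Z10, Z14, Z8, Z11, Z3, Z5) at install cost 6 (ratio 11/6).
Pick 2: P2 adds 1 new (Z6) at install cost 7 (ratio 1/7).
Greedy total install cost: 6 + 7 = 13.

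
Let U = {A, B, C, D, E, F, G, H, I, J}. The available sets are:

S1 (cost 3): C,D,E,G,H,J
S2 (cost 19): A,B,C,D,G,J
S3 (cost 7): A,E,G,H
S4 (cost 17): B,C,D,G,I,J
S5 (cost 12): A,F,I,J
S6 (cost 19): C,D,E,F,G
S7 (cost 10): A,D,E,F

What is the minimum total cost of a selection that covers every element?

30

S1, S4, S7 cover every element at cost 3 + 17 + 10 = 30.
Any cover uses at least 3 sets; among all covering selections none totals below 30.
Greedy by coverage-per-cost would pick S1, S5, S4 for 32 — worse than the optimum 30.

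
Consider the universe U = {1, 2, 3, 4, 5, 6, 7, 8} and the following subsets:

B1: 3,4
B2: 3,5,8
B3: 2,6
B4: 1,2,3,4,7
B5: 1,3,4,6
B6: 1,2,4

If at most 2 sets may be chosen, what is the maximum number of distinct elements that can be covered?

7

Choosing B2, B4 covers {1, 2, 3, 4, 5, 7, 8} — 7 elements.
No choice of 2 sets does better; here 6 is left uncovered.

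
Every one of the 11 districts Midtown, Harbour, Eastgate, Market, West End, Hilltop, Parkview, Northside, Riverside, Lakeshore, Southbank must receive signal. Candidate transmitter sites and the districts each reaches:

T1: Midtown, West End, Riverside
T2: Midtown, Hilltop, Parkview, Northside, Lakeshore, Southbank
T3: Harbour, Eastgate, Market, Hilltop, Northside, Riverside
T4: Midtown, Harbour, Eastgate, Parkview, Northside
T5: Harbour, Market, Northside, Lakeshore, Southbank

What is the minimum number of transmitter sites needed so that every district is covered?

T1, T2, T3 together cover {Midtown, Harbour, Eastgate, Market, West End, Hilltop, Parkview, Northside, Riverside, Lakeshore, Southbank} — every district.
No 2 of the 5 transmitter sites cover everything (all 10 pairs fall short), so 3 is minimum.

3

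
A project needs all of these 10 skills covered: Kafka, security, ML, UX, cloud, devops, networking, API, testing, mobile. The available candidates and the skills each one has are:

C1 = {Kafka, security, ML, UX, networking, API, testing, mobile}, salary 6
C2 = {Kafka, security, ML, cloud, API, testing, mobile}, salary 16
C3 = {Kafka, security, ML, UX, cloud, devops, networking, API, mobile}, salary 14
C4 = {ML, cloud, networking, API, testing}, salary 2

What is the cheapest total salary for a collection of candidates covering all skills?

16

C3, C4 cover every skill at salary 14 + 2 = 16.
Any cover uses at least 2 candidates; among all covering selections none totals below 16.
Greedy by coverage-per-salary would pick C4, C1, C3 for 22 — worse than the optimum 16.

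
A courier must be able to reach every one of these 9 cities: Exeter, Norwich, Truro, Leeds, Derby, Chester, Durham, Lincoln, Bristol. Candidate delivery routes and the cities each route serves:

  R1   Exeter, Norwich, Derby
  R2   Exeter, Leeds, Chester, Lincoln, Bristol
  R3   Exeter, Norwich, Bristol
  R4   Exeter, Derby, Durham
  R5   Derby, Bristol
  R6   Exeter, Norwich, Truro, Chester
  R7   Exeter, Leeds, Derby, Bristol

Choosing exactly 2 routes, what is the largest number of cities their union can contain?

Choosing R1, R2 covers {Exeter, Norwich, Leeds, Derby, Chester, Lincoln, Bristol} — 7 cities.
No choice of 2 routes does better; here Truro, Durham are left uncovered.

7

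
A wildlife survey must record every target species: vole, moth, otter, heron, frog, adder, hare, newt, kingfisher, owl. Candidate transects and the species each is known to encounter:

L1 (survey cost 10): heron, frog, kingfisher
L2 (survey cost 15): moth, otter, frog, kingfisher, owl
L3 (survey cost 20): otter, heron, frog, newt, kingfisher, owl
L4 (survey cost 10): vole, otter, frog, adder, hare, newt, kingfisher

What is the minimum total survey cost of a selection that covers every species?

L1, L2, L4 cover every species at survey cost 10 + 15 + 10 = 35.
Any cover uses at least 3 transects; among all covering selections none totals below 35.

35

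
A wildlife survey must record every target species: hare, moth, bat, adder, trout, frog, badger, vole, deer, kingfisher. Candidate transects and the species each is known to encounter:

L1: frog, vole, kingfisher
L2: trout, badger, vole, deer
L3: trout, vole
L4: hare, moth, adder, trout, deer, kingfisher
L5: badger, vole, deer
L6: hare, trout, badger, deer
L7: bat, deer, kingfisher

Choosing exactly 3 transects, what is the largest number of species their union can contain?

Choosing L1, L2, L4 covers {hare, moth, adder, trout, frog, badger, vole, deer, kingfisher} — 9 species.
No choice of 3 transects does better; here bat is left uncovered.

9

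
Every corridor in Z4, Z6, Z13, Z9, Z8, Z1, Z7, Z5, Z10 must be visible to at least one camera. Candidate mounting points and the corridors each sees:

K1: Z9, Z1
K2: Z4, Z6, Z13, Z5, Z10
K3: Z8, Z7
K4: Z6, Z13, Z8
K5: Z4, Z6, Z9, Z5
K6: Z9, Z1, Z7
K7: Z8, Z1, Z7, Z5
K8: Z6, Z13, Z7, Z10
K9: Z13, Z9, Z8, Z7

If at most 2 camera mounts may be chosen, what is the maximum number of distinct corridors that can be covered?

Choosing K2, K6 covers {Z4, Z6, Z13, Z9, Z1, Z7, Z5, Z10} — 8 corridors.
No choice of 2 camera mounts does better; here Z8 is left uncovered.

8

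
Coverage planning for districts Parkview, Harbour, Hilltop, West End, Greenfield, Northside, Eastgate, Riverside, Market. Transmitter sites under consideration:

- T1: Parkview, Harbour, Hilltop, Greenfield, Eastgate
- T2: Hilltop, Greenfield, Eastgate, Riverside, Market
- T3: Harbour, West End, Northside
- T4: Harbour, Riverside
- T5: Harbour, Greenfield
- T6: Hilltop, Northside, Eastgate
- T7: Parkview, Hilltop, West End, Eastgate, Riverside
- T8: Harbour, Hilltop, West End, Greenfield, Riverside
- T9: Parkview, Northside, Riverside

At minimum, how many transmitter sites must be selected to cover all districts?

T1, T2, T3 together cover {Parkview, Harbour, Hilltop, West End, Greenfield, Northside, Eastgate, Riverside, Market} — every district.
No 2 of the 9 transmitter sites cover everything (all 36 pairs fall short), so 3 is minimum.

3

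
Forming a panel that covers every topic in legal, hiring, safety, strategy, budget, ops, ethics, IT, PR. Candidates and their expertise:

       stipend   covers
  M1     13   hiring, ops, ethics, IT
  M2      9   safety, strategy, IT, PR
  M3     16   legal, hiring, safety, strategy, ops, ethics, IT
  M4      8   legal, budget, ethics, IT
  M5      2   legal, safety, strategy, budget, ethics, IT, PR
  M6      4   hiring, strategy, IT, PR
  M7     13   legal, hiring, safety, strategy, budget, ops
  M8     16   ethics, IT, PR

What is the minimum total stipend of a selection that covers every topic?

M1, M5 cover every topic at stipend 13 + 2 = 15.
Any cover uses at least 2 members; among all covering selections none totals below 15.

15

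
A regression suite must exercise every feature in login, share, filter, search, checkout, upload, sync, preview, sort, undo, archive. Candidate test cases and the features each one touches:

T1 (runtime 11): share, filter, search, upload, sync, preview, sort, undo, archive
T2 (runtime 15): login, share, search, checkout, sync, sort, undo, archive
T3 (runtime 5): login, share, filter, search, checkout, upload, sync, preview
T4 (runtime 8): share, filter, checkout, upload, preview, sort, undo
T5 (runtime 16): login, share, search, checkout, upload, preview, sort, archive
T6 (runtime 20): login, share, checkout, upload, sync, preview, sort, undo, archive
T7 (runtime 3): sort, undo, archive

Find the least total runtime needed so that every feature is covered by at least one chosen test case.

8

T3, T7 cover every feature at runtime 5 + 3 = 8.
Any cover uses at least 2 test cases; among all covering selections none totals below 8.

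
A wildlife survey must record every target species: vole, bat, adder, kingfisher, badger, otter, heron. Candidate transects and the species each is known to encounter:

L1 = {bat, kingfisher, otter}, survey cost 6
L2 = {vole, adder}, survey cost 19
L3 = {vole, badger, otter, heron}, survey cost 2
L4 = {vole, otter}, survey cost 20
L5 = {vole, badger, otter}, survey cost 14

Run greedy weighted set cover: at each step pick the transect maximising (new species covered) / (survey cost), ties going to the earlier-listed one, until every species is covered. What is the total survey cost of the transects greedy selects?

27

Pick 1: L3 adds 4 new (vole, badger, otter, heron) at survey cost 2 (ratio 4/2).
Pick 2: L1 adds 2 new (bat, kingfisher) at survey cost 6 (ratio 2/6).
Pick 3: L2 adds 1 new (adder) at survey cost 19 (ratio 1/19).
Greedy total survey cost: 2 + 6 + 19 = 27.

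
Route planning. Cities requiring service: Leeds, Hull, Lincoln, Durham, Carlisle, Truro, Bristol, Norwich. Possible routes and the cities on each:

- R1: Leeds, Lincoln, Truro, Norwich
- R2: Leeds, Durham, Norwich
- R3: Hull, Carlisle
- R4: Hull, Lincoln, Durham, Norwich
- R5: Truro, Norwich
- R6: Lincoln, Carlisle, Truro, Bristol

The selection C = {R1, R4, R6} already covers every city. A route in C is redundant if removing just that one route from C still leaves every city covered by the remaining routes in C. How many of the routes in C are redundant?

Drop R1: Leeds uncovered — not redundant.
Drop R4: Hull, Durham uncovered — not redundant.
Drop R6: Carlisle, Bristol uncovered — not redundant.
None of the routes in C is redundant.

0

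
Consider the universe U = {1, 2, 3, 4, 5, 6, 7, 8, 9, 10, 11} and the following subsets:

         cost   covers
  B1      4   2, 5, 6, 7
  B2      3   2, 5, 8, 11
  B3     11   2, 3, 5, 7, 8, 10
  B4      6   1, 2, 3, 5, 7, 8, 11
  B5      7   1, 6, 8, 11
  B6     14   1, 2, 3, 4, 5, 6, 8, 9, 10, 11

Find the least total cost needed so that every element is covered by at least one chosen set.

18

B1, B6 cover every element at cost 4 + 14 = 18.
Any cover uses at least 2 sets; among all covering selections none totals below 18.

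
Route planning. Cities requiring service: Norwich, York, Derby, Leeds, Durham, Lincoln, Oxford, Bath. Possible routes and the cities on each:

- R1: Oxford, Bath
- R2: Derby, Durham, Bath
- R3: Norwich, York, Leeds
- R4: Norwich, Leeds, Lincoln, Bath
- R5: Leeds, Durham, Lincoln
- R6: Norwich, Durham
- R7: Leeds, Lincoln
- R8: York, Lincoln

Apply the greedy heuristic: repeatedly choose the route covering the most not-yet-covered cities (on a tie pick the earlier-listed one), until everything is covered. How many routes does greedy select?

Pick 1: R4 covers 4 new cities (Norwich, Leeds, Lincoln, Bath).
Pick 2: R2 covers 2 new cities (Derby, Durham).
Pick 3: R1 covers 1 new cities (Oxford).
Pick 4: R3 covers 1 new cities (York).
Greedy uses 4 routes.

4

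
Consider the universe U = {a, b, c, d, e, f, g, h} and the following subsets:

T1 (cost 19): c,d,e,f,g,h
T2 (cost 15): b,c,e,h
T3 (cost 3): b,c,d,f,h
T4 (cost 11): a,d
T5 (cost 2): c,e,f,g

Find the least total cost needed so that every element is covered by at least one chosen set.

16

T3, T4, T5 cover every element at cost 3 + 11 + 2 = 16.
Any cover uses at least 3 sets; among all covering selections none totals below 16.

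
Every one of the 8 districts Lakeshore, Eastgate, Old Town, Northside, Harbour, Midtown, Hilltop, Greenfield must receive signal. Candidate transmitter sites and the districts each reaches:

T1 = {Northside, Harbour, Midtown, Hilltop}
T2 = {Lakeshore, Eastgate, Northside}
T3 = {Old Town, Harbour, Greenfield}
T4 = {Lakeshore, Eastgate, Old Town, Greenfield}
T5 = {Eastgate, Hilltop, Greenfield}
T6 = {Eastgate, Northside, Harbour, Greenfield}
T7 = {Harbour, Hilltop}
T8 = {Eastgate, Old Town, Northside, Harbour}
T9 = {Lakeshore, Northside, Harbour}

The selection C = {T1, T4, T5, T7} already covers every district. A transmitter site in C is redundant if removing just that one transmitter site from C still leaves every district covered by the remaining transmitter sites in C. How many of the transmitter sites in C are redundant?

Drop T1: Northside, Midtown uncovered — not redundant.
Drop T4: Lakeshore, Old Town uncovered — not redundant.
Drop T5: the rest still cover every district — redundant.
Drop T7: the rest still cover every district — redundant.
2 redundant: T5, T7.

2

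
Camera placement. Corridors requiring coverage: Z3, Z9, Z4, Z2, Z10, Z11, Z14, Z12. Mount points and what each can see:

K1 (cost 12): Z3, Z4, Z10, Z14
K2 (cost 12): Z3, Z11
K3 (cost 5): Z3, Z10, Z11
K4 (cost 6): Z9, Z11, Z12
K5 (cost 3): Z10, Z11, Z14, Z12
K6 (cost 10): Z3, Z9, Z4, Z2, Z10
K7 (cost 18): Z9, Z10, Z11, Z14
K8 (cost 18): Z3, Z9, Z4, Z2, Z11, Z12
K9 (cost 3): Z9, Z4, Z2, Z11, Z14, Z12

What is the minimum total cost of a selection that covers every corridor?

8

K3, K9 cover every corridor at cost 5 + 3 = 8.
Any cover uses at least 2 camera mounts; among all covering selections none totals below 8.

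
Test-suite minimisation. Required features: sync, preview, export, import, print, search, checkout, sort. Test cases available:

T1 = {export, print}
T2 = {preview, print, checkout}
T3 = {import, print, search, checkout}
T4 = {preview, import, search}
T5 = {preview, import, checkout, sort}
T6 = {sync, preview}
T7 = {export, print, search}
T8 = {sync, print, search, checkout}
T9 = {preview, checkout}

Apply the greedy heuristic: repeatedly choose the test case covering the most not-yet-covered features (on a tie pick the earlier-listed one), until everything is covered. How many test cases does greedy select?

4

Pick 1: T3 covers 4 new features (import, print, search, checkout).
Pick 2: T5 covers 2 new features (preview, sort).
Pick 3: T1 covers 1 new features (export).
Pick 4: T6 covers 1 new features (sync).
Greedy uses 4 test cases. (The true minimum is 3.)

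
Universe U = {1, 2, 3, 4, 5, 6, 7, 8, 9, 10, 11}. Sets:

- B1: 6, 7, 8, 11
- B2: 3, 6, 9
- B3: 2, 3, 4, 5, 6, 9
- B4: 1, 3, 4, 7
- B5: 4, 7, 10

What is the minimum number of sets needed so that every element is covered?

B1, B3, B4, B5 together cover {1, 2, 3, 4, 5, 6, 7, 8, 9, 10, 11} — every element.
No 3 of the 5 sets cover everything (all 10 triples fall short), so 4 is minimum.

4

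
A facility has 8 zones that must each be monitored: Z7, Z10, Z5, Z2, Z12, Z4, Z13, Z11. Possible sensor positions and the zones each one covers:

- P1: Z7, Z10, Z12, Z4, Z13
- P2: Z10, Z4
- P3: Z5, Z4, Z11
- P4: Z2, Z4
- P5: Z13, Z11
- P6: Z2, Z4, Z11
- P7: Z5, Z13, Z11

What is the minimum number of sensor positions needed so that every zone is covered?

P1, P3, P4 together cover {Z7, Z10, Z5, Z2, Z12, Z4, Z13, Z11} — every zone.
No 2 of the 7 sensor positions cover everything (all 21 pairs fall short), so 3 is minimum.

3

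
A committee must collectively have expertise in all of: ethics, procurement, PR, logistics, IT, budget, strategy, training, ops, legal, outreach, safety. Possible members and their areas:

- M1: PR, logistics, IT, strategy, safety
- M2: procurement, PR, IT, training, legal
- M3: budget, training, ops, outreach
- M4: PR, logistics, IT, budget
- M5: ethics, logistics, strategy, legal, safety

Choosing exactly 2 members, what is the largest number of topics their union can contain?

9

Choosing M1, M3 covers {PR, logistics, IT, budget, strategy, training, ops, outreach, safety} — 9 topics.
No choice of 2 members does better; here ethics, procurement, legal are left uncovered.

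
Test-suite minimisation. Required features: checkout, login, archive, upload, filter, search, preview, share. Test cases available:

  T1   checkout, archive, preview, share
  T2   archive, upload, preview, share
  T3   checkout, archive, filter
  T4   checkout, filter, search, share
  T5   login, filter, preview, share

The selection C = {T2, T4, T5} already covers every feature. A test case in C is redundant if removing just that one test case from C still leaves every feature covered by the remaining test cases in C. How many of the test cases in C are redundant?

Drop T2: archive, upload uncovered — not redundant.
Drop T4: checkout, search uncovered — not redundant.
Drop T5: login uncovered — not redundant.
None of the test cases in C is redundant.

0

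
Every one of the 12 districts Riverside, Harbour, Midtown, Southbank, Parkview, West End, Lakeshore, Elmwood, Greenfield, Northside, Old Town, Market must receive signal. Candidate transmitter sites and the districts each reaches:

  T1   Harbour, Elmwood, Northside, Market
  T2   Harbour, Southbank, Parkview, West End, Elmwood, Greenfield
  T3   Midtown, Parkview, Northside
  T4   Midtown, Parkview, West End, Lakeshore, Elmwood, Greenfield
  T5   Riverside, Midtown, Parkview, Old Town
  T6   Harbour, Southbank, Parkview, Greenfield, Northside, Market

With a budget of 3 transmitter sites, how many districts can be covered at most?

12

Choosing T4, T5, T6 covers {Riverside, Harbour, Midtown, Southbank, Parkview, West End, Lakeshore, Elmwood, Greenfield, Northside, Old Town, Market} — 12 districts.
That is all 12 districts.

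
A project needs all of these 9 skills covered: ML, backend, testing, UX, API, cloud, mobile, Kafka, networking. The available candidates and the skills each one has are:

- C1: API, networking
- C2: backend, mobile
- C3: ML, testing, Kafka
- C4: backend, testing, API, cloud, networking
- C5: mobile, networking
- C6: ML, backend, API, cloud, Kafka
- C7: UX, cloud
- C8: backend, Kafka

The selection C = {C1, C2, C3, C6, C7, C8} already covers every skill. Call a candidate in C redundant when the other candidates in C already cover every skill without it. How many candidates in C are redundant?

2

Drop C1: networking uncovered — not redundant.
Drop C2: mobile uncovered — not redundant.
Drop C3: testing uncovered — not redundant.
Drop C6: the rest still cover every skill — redundant.
Drop C7: UX uncovered — not redundant.
Drop C8: the rest still cover every skill — redundant.
2 redundant: C6, C8.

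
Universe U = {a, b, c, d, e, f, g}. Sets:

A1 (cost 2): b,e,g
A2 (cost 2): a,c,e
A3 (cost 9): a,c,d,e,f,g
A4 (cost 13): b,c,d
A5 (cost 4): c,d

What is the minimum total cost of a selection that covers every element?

11

A1, A3 cover every element at cost 2 + 9 = 11.
Any cover uses at least 2 sets; among all covering selections none totals below 11.
Greedy by coverage-per-cost would pick A1, A2, A5, A3 for 17 — worse than the optimum 11.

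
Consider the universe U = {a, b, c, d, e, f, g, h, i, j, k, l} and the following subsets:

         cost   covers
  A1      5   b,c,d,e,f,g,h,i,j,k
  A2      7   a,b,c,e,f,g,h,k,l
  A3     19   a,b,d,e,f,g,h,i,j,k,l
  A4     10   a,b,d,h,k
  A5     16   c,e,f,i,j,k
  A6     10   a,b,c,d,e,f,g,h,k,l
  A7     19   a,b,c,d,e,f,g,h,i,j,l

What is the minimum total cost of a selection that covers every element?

A1, A2 cover every element at cost 5 + 7 = 12.
Any cover uses at least 2 sets; among all covering selections none totals below 12.

12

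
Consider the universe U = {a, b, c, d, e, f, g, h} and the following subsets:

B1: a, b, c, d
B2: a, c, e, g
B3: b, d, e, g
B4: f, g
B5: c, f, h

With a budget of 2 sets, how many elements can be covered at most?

Choosing B3, B5 covers {b, c, d, e, f, g, h} — 7 elements.
No choice of 2 sets does better; here a is left uncovered.

7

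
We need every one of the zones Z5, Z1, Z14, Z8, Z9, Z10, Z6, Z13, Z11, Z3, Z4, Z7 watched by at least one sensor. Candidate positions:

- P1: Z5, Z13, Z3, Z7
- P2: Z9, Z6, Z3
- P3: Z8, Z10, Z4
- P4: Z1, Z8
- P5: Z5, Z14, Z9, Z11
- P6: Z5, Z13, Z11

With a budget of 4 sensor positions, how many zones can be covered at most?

Choosing P1, P2, P3, P5 covers {Z5, Z14, Z8, Z9, Z10, Z6, Z13, Z11, Z3, Z4, Z7} — 11 zones.
No choice of 4 sensor positions does better; here Z1 is left uncovered.

11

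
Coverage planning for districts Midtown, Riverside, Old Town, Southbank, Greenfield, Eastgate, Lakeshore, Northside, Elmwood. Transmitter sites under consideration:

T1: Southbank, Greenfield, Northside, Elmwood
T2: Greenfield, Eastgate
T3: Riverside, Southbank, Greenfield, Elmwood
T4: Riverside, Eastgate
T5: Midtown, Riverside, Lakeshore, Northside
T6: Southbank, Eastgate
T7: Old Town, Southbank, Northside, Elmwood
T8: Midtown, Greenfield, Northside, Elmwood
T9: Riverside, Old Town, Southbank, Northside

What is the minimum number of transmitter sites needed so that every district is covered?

3

T2, T5, T7 together cover {Midtown, Riverside, Old Town, Southbank, Greenfield, Eastgate, Lakeshore, Northside, Elmwood} — every district.
No 2 of the 9 transmitter sites cover everything (all 36 pairs fall short), so 3 is minimum.
Greedy (largest uncovered first) would take T1, T5, T2, T7 — 4 transmitter sites — but 3 suffice.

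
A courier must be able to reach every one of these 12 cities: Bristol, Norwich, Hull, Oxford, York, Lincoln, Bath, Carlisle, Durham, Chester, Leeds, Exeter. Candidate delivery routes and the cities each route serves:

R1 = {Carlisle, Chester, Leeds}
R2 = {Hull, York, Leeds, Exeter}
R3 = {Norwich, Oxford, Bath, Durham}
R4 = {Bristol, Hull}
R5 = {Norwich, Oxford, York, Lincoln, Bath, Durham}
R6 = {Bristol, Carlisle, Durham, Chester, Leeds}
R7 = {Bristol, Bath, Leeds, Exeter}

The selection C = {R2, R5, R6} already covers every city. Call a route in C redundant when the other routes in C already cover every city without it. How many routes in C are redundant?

0

Drop R2: Hull, Exeter uncovered — not redundant.
Drop R5: Norwich, Oxford, Lincoln, Bath uncovered — not redundant.
Drop R6: Bristol, Carlisle, Chester uncovered — not redundant.
None of the routes in C is redundant.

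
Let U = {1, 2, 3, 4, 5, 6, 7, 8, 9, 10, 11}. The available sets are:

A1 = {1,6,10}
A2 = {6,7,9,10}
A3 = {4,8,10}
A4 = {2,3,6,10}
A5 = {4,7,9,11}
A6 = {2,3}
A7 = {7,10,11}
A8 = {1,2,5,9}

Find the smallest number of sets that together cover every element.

4

A3, A4, A5, A8 together cover {1, 2, 3, 4, 5, 6, 7, 8, 9, 10, 11} — every element.
No 3 of the 8 sets cover everything (all 56 triples fall short), so 4 is minimum.
Greedy (largest uncovered first) would take A2, A8, A3, A4, A5 — 5 sets — but 4 suffice.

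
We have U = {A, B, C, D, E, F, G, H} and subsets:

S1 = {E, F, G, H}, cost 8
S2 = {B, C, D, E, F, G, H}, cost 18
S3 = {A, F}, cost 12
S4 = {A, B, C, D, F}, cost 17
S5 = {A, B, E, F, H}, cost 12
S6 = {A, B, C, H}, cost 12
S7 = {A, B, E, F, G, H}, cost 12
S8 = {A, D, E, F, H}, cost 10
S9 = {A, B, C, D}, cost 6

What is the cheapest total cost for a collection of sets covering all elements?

S1, S9 cover every element at cost 8 + 6 = 14.
Any cover uses at least 2 sets; among all covering selections none totals below 14.

14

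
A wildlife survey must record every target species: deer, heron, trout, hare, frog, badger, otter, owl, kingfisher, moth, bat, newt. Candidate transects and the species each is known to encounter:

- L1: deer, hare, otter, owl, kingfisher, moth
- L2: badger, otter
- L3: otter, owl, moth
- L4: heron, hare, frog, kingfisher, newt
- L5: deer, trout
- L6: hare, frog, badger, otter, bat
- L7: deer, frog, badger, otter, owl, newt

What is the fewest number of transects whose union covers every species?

4

L1, L4, L5, L6 together cover {deer, heron, trout, hare, frog, badger, otter, owl, kingfisher, moth, bat, newt} — every species.
No 3 of the 7 transects cover everything (all 35 triples fall short), so 4 is minimum.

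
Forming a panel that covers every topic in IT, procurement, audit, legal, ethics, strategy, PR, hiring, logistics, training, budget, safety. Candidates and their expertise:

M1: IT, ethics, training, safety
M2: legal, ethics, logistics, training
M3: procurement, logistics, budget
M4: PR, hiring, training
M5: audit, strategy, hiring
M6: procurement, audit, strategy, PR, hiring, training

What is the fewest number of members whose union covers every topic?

4

M1, M2, M3, M6 together cover {IT, procurement, audit, legal, ethics, strategy, PR, hiring, logistics, training, budget, safety} — every topic.
No 3 of the 6 members cover everything (all 20 triples fall short), so 4 is minimum.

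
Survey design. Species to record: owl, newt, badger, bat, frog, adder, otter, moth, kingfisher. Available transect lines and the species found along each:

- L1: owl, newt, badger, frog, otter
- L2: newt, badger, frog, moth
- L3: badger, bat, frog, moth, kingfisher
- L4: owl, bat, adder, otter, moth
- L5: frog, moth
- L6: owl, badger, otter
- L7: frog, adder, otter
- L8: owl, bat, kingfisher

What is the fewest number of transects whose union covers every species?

L1, L3, L4 together cover {owl, newt, badger, bat, frog, adder, otter, moth, kingfisher} — every species.
No 2 of the 8 transects cover everything (all 28 pairs fall short), so 3 is minimum.

3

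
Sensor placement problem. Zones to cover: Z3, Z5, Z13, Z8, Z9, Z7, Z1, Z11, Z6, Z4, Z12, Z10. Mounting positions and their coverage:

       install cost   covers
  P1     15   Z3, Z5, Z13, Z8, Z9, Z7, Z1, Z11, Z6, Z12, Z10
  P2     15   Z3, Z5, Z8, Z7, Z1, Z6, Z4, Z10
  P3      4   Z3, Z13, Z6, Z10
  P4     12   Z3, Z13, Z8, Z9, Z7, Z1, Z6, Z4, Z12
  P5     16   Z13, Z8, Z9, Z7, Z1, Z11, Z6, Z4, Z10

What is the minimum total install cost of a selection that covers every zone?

P1, P4 cover every zone at install cost 15 + 12 = 27.
Any cover uses at least 2 sensor positions; among all covering selections none totals below 27.

27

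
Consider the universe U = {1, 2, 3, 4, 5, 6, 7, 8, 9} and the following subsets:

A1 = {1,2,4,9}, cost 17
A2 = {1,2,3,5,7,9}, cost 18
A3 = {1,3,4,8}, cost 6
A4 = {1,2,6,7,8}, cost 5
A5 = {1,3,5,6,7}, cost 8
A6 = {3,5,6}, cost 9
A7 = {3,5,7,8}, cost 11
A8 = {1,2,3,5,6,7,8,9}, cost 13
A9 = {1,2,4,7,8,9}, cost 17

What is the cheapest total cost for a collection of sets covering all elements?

A3, A8 cover every element at cost 6 + 13 = 19.
Any cover uses at least 2 sets; among all covering selections none totals below 19.

19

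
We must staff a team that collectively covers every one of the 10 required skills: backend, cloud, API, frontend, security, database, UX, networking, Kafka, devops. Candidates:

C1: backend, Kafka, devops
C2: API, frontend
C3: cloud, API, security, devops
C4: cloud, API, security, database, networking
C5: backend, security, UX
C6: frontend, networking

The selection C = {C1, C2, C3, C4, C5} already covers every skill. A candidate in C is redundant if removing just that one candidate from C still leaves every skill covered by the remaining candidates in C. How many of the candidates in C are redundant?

Drop C1: Kafka uncovered — not redundant.
Drop C2: frontend uncovered — not redundant.
Drop C3: the rest still cover every skill — redundant.
Drop C4: database, networking uncovered — not redundant.
Drop C5: UX uncovered — not redundant.
1 redundant: C3.

1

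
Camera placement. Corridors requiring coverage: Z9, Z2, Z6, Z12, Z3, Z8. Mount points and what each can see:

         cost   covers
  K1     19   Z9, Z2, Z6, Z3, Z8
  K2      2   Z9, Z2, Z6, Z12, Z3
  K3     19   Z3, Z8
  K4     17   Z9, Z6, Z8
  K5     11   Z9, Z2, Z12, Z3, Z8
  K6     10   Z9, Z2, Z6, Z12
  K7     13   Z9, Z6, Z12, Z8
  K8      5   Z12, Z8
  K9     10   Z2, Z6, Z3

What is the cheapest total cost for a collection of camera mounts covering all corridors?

7

K2, K8 cover every corridor at cost 2 + 5 = 7.
Any cover uses at least 2 camera mounts; among all covering selections none totals below 7.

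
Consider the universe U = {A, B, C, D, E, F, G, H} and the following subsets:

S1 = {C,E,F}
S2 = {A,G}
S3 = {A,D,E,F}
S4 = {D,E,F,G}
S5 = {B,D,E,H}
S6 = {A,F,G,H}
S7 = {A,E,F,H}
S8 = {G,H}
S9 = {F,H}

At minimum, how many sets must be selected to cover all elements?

3

S1, S2, S5 together cover {A, B, C, D, E, F, G, H} — every element.
No 2 of the 9 sets cover everything (all 36 pairs fall short), so 3 is minimum.
Greedy (largest uncovered first) would take S3, S5, S1, S2 — 4 sets — but 3 suffice.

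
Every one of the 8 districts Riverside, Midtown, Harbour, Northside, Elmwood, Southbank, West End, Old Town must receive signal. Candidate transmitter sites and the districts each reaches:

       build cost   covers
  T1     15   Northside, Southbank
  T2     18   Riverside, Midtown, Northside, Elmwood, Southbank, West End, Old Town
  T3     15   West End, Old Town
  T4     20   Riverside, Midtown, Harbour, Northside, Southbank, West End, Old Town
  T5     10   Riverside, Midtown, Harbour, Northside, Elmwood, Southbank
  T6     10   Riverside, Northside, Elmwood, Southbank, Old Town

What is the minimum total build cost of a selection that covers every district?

25

T3, T5 cover every district at build cost 15 + 10 = 25.
Any cover uses at least 2 transmitter sites; among all covering selections none totals below 25.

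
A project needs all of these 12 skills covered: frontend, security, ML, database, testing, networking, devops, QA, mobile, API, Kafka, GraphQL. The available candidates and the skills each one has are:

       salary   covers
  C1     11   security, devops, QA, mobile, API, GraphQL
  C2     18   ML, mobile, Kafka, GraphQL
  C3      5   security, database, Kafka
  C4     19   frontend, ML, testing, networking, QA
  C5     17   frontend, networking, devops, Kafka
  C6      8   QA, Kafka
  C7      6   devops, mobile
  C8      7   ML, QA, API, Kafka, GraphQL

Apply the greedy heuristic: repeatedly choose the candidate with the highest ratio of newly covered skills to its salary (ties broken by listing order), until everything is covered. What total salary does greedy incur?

37

Pick 1: C8 adds 5 new (ML, QA, API, Kafka, GraphQL) at salary 7 (ratio 5/7).
Pick 2: C3 adds 2 new (security, database) at salary 5 (ratio 2/5).
Pick 3: C7 adds 2 new (devops, mobile) at salary 6 (ratio 2/6).
Pick 4: C4 adds 3 new (frontend, testing, networking) at salary 19 (ratio 3/19).
Greedy total salary: 7 + 5 + 6 + 19 = 37. (The true optimum is 35, so greedy overshoots here.)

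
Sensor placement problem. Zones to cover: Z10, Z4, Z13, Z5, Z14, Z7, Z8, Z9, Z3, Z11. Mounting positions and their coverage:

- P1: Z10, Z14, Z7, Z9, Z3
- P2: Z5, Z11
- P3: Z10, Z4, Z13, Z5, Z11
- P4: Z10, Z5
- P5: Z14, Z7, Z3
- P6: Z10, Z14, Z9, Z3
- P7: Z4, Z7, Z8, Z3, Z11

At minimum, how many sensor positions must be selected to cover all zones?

P1, P3, P7 together cover {Z10, Z4, Z13, Z5, Z14, Z7, Z8, Z9, Z3, Z11} — every zone.
No 2 of the 7 sensor positions cover everything (all 21 pairs fall short), so 3 is minimum.

3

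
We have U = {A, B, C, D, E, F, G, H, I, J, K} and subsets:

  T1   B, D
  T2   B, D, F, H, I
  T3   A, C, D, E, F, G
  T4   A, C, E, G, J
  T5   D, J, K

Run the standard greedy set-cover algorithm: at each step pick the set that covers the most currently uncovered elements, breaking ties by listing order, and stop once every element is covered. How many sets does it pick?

Pick 1: T3 covers 6 new elements (A, C, D, E, F, G).
Pick 2: T2 covers 3 new elements (B, H, I).
Pick 3: T5 covers 2 new elements (J, K).
Greedy uses 3 sets.

3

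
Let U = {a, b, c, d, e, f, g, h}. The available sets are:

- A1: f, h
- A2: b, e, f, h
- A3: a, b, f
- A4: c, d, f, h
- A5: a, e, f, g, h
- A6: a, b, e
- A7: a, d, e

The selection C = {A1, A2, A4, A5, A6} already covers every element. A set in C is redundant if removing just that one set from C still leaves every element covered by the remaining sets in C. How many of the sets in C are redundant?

3

Drop A1: the rest still cover every element — redundant.
Drop A2: the rest still cover every element — redundant.
Drop A4: c, d uncovered — not redundant.
Drop A5: g uncovered — not redundant.
Drop A6: the rest still cover every element — redundant.
3 redundant: A1, A2, A6.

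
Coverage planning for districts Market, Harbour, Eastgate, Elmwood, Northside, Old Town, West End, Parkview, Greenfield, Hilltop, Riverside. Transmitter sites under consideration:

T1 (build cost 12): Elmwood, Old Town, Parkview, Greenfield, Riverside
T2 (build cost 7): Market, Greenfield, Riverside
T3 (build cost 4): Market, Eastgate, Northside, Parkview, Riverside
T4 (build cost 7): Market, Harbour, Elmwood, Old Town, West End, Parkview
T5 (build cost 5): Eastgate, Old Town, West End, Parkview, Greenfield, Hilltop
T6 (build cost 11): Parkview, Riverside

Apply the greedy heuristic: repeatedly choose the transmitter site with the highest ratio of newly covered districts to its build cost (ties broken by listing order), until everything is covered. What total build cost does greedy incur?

16

Pick 1: T3 adds 5 new (Market, Eastgate, Northside, Parkview, Riverside) at build cost 4 (ratio 5/4).
Pick 2: T5 adds 4 new (Old Town, West End, Greenfield, Hilltop) at build cost 5 (ratio 4/5).
Pick 3: T4 adds 2 new (Harbour, Elmwood) at build cost 7 (ratio 2/7).
Greedy total build cost: 4 + 5 + 7 = 16.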